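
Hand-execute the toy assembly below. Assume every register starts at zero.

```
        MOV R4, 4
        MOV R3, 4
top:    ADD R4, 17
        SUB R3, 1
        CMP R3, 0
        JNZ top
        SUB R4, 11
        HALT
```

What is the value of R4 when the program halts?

61

MOV R4, 4 → R4=4
MOV R3, 4 → R3=4
ADD R4, 17 → R4=4+17=21
SUB R3, 1 → R3=4-1=3
CMP R3, 0  (cmp 3,0)
JNZ top: taken
ADD R4, 17 → R4=21+17=38
SUB R3, 1 → R3=3-1=2
CMP R3, 0  (cmp 2,0)
JNZ top: taken
ADD R4, 17 → R4=38+17=55
SUB R3, 1 → R3=2-1=1
CMP R3, 0  (cmp 1,0)
JNZ top: taken
ADD R4, 17 → R4=55+17=72
SUB R3, 1 → R3=1-1=0
CMP R3, 0  (cmp 0,0)
JNZ top: not taken
SUB R4, 11 → R4=72-11=61
halt.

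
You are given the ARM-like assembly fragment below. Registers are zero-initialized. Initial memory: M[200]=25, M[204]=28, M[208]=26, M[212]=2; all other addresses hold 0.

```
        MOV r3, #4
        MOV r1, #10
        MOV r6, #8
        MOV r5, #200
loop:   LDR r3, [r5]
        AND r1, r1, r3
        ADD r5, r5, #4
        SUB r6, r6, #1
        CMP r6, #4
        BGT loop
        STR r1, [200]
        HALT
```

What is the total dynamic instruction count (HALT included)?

r3=4
r1=10
r6=8
r5=200
r3=M[200]=25
r1=10&25=8
r5=200+4=204
r6=8-1=7
CMP r6, #4  (cmp 7,4)
BGT loop: taken
r3=M[204]=28
r1=8&28=8
r5=204+4=208
r6=7-1=6
CMP r6, #4  (cmp 6,4)
BGT loop: taken
r3=M[208]=26
r1=8&26=8
r5=208+4=212
r6=6-1=5
CMP r6, #4  (cmp 5,4)
BGT loop: taken
r3=M[212]=2
r1=8&2=0
r5=212+4=216
r6=5-1=4
CMP r6, #4  (cmp 4,4)
BGT loop: not taken
STR r1, [200] → M[200]=0
halt.
Total executed instructions: 30.

30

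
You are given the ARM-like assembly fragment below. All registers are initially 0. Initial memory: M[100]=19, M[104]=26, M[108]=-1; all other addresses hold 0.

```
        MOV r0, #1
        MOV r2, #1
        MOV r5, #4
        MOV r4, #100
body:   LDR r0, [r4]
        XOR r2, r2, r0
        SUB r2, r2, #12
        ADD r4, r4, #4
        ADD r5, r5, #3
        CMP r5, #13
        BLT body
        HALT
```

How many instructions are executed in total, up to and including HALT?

after MOV r0, #1: r0=1
after MOV r2, #1: r2=1
after MOV r5, #4: r5=4
after MOV r4, #100: r4=100
after LDR r0, [r4]: r0=M[100]=19
after XOR r2, r2, r0: r2=1^19=18
after SUB r2, r2, #12: r2=18-12=6
after ADD r4, r4, #4: r4=100+4=104
after ADD r5, r5, #3: r5=4+3=7
CMP r5, #13  (cmp 7,13)
BLT body: taken
after LDR r0, [r4]: r0=M[104]=26
after XOR r2, r2, r0: r2=6^26=28
after SUB r2, r2, #12: r2=28-12=16
after ADD r4, r4, #4: r4=104+4=108
after ADD r5, r5, #3: r5=7+3=10
CMP r5, #13  (cmp 10,13)
BLT body: taken
after LDR r0, [r4]: r0=M[108]=-1
after XOR r2, r2, r0: r2=16^(-1)=-17
after SUB r2, r2, #12: r2=(-17)-12=-29
after ADD r4, r4, #4: r4=108+4=112
after ADD r5, r5, #3: r5=10+3=13
CMP r5, #13  (cmp 13,13)
BLT body: not taken
halt.
Total executed instructions: 26.

26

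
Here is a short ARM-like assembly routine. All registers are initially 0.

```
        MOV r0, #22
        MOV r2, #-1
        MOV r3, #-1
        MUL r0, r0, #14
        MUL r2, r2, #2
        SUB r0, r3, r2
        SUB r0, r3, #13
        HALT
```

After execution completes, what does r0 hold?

MOV r0, #22 → r0=22
MOV r2, #-1 → r2=-1
MOV r3, #-1 → r3=-1
MUL r0, r0, #14 → r0=22*14=308
MUL r2, r2, #2 → r2=(-1)*2=-2
SUB r0, r3, r2 → r0=(-1)-(-2)=1
SUB r0, r3, #13 → r0=(-1)-13=-14
halt.

-14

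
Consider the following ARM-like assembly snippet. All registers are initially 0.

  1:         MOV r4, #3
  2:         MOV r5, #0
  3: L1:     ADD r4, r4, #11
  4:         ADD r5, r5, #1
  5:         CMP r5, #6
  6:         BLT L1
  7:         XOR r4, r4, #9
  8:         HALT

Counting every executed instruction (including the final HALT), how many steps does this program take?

28

after MOV r4, #3: r4=3
after MOV r5, #0: r5=0
after ADD r4, r4, #11: r4=3+11=14
after ADD r5, r5, #1: r5=0+1=1
CMP r5, #6  (cmp 1,6)
BLT L1: taken
after ADD r4, r4, #11: r4=14+11=25
after ADD r5, r5, #1: r5=1+1=2
CMP r5, #6  (cmp 2,6)
BLT L1: taken
after ADD r4, r4, #11: r4=25+11=36
after ADD r5, r5, #1: r5=2+1=3
CMP r5, #6  (cmp 3,6)
BLT L1: taken
after ADD r4, r4, #11: r4=36+11=47
after ADD r5, r5, #1: r5=3+1=4
CMP r5, #6  (cmp 4,6)
BLT L1: taken
after ADD r4, r4, #11: r4=47+11=58
after ADD r5, r5, #1: r5=4+1=5
CMP r5, #6  (cmp 5,6)
BLT L1: taken
after ADD r4, r4, #11: r4=58+11=69
after ADD r5, r5, #1: r5=5+1=6
CMP r5, #6  (cmp 6,6)
BLT L1: not taken
after XOR r4, r4, #9: r4=69^9=76
halt.
Total executed instructions: 28.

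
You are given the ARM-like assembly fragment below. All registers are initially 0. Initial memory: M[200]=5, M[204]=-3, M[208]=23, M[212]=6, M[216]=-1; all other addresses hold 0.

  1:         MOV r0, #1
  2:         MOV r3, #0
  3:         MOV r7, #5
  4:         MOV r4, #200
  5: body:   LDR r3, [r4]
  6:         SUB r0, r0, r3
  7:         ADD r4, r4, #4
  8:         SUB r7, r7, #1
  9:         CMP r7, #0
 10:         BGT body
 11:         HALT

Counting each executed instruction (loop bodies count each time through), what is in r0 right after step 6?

MOV r0, #1 → r0=1
MOV r3, #0 → r3=0
MOV r7, #5 → r7=5
MOV r4, #200 → r4=200
LDR r3, [r4] → r3=M[200]=5
SUB r0, r0, r3 → r0=1-5=-4
After step 6: r0 = -4.

-4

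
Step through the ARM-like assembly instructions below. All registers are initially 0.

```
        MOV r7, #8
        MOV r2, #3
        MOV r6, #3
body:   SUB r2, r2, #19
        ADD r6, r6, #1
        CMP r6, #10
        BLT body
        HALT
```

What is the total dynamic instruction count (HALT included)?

r7=8
r2=3
r6=3
r2=3-19=-16
r6=3+1=4
CMP r6, #10  (cmp 4,10)
BLT body: taken
r2=(-16)-19=-35
r6=4+1=5
CMP r6, #10  (cmp 5,10)
BLT body: taken
r2=(-35)-19=-54
r6=5+1=6
CMP r6, #10  (cmp 6,10)
BLT body: taken
r2=(-54)-19=-73
r6=6+1=7
CMP r6, #10  (cmp 7,10)
BLT body: taken
r2=(-73)-19=-92
r6=7+1=8
CMP r6, #10  (cmp 8,10)
BLT body: taken
r2=(-92)-19=-111
r6=8+1=9
CMP r6, #10  (cmp 9,10)
BLT body: taken
r2=(-111)-19=-130
r6=9+1=10
CMP r6, #10  (cmp 10,10)
BLT body: not taken
halt.
Total executed instructions: 32.

32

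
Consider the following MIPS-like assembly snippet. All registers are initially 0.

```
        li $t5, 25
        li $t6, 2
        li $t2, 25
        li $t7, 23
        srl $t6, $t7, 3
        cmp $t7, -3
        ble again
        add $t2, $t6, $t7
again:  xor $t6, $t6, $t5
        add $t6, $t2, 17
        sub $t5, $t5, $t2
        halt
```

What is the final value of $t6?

$t5=25
$t6=2
$t2=25
$t7=23
$t6=23>>3=2
cmp $t7, -3  (cmp 23,-3)
ble again: not taken
$t2=2+23=25
$t6=2^25=27
$t6=25+17=42
$t5=25-25=0
halt.

42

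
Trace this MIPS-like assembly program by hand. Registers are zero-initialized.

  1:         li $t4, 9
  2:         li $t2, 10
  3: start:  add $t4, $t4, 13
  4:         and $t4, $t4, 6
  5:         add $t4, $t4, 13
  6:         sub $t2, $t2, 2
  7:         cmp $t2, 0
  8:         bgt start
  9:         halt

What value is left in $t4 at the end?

19

li $t4, 9 → $t4=9
li $t2, 10 → $t2=10
add $t4, $t4, 13 → $t4=9+13=22
and $t4, $t4, 6 → $t4=22&6=6
add $t4, $t4, 13 → $t4=6+13=19
sub $t2, $t2, 2 → $t2=10-2=8
cmp $t2, 0  (cmp 8,0)
bgt start: taken
add $t4, $t4, 13 → $t4=19+13=32
and $t4, $t4, 6 → $t4=32&6=0
add $t4, $t4, 13 → $t4=0+13=13
sub $t2, $t2, 2 → $t2=8-2=6
cmp $t2, 0  (cmp 6,0)
bgt start: taken
add $t4, $t4, 13 → $t4=13+13=26
and $t4, $t4, 6 → $t4=26&6=2
add $t4, $t4, 13 → $t4=2+13=15
sub $t2, $t2, 2 → $t2=6-2=4
cmp $t2, 0  (cmp 4,0)
bgt start: taken
add $t4, $t4, 13 → $t4=15+13=28
and $t4, $t4, 6 → $t4=28&6=4
add $t4, $t4, 13 → $t4=4+13=17
sub $t2, $t2, 2 → $t2=4-2=2
cmp $t2, 0  (cmp 2,0)
bgt start: taken
add $t4, $t4, 13 → $t4=17+13=30
and $t4, $t4, 6 → $t4=30&6=6
add $t4, $t4, 13 → $t4=6+13=19
sub $t2, $t2, 2 → $t2=2-2=0
cmp $t2, 0  (cmp 0,0)
bgt start: not taken
halt.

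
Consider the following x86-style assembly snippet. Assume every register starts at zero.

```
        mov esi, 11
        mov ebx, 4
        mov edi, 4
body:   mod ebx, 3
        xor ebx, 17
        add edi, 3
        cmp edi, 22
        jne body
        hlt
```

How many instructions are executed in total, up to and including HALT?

mov esi, 11 → esi=11
mov ebx, 4 → ebx=4
mov edi, 4 → edi=4
mod ebx, 3 → ebx=4%3=1
xor ebx, 17 → ebx=1^17=16
add edi, 3 → edi=4+3=7
cmp edi, 22  (cmp 7,22)
jne body: taken
mod ebx, 3 → ebx=16%3=1
xor ebx, 17 → ebx=1^17=16
add edi, 3 → edi=7+3=10
cmp edi, 22  (cmp 10,22)
jne body: taken
mod ebx, 3 → ebx=16%3=1
xor ebx, 17 → ebx=1^17=16
add edi, 3 → edi=10+3=13
cmp edi, 22  (cmp 13,22)
jne body: taken
mod ebx, 3 → ebx=16%3=1
xor ebx, 17 → ebx=1^17=16
add edi, 3 → edi=13+3=16
cmp edi, 22  (cmp 16,22)
jne body: taken
mod ebx, 3 → ebx=16%3=1
xor ebx, 17 → ebx=1^17=16
add edi, 3 → edi=16+3=19
cmp edi, 22  (cmp 19,22)
jne body: taken
mod ebx, 3 → ebx=16%3=1
xor ebx, 17 → ebx=1^17=16
add edi, 3 → edi=19+3=22
cmp edi, 22  (cmp 22,22)
jne body: not taken
halt.
Total executed instructions: 34.

34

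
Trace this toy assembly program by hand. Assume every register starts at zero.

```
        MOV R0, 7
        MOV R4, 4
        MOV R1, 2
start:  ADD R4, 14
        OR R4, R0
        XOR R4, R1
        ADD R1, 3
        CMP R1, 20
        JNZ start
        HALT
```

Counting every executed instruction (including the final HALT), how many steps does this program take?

R0=7
R4=4
R1=2
R4=4+14=18
R4=18|7=23
R4=23^2=21
R1=2+3=5
CMP R1, 20  (cmp 5,20)
JNZ start: taken
R4=21+14=35
R4=35|7=39
R4=39^5=34
R1=5+3=8
CMP R1, 20  (cmp 8,20)
JNZ start: taken
R4=34+14=48
R4=48|7=55
R4=55^8=63
R1=8+3=11
CMP R1, 20  (cmp 11,20)
JNZ start: taken
R4=63+14=77
R4=77|7=79
R4=79^11=68
R1=11+3=14
CMP R1, 20  (cmp 14,20)
JNZ start: taken
R4=68+14=82
R4=82|7=87
R4=87^14=89
R1=14+3=17
CMP R1, 20  (cmp 17,20)
JNZ start: taken
R4=89+14=103
R4=103|7=103
R4=103^17=118
R1=17+3=20
CMP R1, 20  (cmp 20,20)
JNZ start: not taken
halt.
Total executed instructions: 40.

40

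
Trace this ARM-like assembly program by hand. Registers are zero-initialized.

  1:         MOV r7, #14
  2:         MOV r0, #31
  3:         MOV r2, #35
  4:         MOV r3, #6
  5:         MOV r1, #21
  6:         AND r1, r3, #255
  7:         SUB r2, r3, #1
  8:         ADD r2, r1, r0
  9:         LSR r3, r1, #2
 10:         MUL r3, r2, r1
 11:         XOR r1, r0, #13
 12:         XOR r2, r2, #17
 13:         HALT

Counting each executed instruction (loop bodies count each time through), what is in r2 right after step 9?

37

after MOV r7, #14: r7=14
after MOV r0, #31: r0=31
after MOV r2, #35: r2=35
after MOV r3, #6: r3=6
after MOV r1, #21: r1=21
after AND r1, r3, #255: r1=6&255=6
after SUB r2, r3, #1: r2=6-1=5
after ADD r2, r1, r0: r2=6+31=37
after LSR r3, r1, #2: r3=6>>2=1
After step 9: r2 = 37.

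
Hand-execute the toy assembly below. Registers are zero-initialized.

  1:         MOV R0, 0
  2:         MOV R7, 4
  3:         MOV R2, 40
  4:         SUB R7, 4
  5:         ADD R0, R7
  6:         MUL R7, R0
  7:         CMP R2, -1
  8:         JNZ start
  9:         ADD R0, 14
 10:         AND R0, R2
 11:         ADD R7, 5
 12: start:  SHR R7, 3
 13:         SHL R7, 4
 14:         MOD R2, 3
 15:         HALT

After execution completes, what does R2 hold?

MOV R0, 0 → R0=0
MOV R7, 4 → R7=4
MOV R2, 40 → R2=40
SUB R7, 4 → R7=4-4=0
ADD R0, R7 → R0=0+0=0
MUL R7, R0 → R7=0*0=0
CMP R2, -1  (cmp 40,-1)
JNZ start: taken
SHR R7, 3 → R7=0>>3=0
SHL R7, 4 → R7=0<<4=0
MOD R2, 3 → R2=40%3=1
halt.

1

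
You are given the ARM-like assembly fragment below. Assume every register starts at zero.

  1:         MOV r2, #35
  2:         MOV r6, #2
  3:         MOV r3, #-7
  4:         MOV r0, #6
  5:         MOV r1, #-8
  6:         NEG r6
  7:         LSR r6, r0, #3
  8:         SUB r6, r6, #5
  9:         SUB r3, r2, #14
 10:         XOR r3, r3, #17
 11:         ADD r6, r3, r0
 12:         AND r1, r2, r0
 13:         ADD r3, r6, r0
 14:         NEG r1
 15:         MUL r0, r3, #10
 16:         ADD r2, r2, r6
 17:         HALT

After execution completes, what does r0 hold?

160

after MOV r2, #35: r2=35
after MOV r6, #2: r6=2
after MOV r3, #-7: r3=-7
after MOV r0, #6: r0=6
after MOV r1, #-8: r1=-8
after NEG r6: r6=-(2)=-2
after LSR r6, r0, #3: r6=6>>3=0
after SUB r6, r6, #5: r6=0-5=-5
after SUB r3, r2, #14: r3=35-14=21
after XOR r3, r3, #17: r3=21^17=4
after ADD r6, r3, r0: r6=4+6=10
after AND r1, r2, r0: r1=35&6=2
after ADD r3, r6, r0: r3=10+6=16
after NEG r1: r1=-(2)=-2
after MUL r0, r3, #10: r0=16*10=160
after ADD r2, r2, r6: r2=35+10=45
halt.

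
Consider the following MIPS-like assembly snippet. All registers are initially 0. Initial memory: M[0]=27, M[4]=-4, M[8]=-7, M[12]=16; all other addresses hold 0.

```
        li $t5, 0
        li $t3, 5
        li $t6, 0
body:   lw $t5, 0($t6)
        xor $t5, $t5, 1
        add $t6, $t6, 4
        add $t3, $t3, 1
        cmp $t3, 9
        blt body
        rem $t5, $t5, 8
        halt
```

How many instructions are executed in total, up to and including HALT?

29

li $t5, 0 → $t5=0
li $t3, 5 → $t3=5
li $t6, 0 → $t6=0
lw $t5, 0($t6) → $t5=M[0]=27
xor $t5, $t5, 1 → $t5=27^1=26
add $t6, $t6, 4 → $t6=0+4=4
add $t3, $t3, 1 → $t3=5+1=6
cmp $t3, 9  (cmp 6,9)
blt body: taken
lw $t5, 0($t6) → $t5=M[4]=-4
xor $t5, $t5, 1 → $t5=(-4)^1=-3
add $t6, $t6, 4 → $t6=4+4=8
add $t3, $t3, 1 → $t3=6+1=7
cmp $t3, 9  (cmp 7,9)
blt body: taken
lw $t5, 0($t6) → $t5=M[8]=-7
xor $t5, $t5, 1 → $t5=(-7)^1=-8
add $t6, $t6, 4 → $t6=8+4=12
add $t3, $t3, 1 → $t3=7+1=8
cmp $t3, 9  (cmp 8,9)
blt body: taken
lw $t5, 0($t6) → $t5=M[12]=16
xor $t5, $t5, 1 → $t5=16^1=17
add $t6, $t6, 4 → $t6=12+4=16
add $t3, $t3, 1 → $t3=8+1=9
cmp $t3, 9  (cmp 9,9)
blt body: not taken
rem $t5, $t5, 8 → $t5=17%8=1
halt.
Total executed instructions: 29.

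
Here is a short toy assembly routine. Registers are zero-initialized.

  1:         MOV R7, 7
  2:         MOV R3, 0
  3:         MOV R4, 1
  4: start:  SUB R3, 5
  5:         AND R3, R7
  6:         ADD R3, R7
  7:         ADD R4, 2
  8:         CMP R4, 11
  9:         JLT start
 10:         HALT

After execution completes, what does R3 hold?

MOV R7, 7 → R7=7
MOV R3, 0 → R3=0
MOV R4, 1 → R4=1
SUB R3, 5 → R3=0-5=-5
AND R3, R7 → R3=(-5)&7=3
ADD R3, R7 → R3=3+7=10
ADD R4, 2 → R4=1+2=3
CMP R4, 11  (cmp 3,11)
JLT start: taken
SUB R3, 5 → R3=10-5=5
AND R3, R7 → R3=5&7=5
ADD R3, R7 → R3=5+7=12
ADD R4, 2 → R4=3+2=5
CMP R4, 11  (cmp 5,11)
JLT start: taken
SUB R3, 5 → R3=12-5=7
AND R3, R7 → R3=7&7=7
ADD R3, R7 → R3=7+7=14
ADD R4, 2 → R4=5+2=7
CMP R4, 11  (cmp 7,11)
JLT start: taken
SUB R3, 5 → R3=14-5=9
AND R3, R7 → R3=9&7=1
ADD R3, R7 → R3=1+7=8
ADD R4, 2 → R4=7+2=9
CMP R4, 11  (cmp 9,11)
JLT start: taken
SUB R3, 5 → R3=8-5=3
AND R3, R7 → R3=3&7=3
ADD R3, R7 → R3=3+7=10
ADD R4, 2 → R4=9+2=11
CMP R4, 11  (cmp 11,11)
JLT start: not taken
halt.

10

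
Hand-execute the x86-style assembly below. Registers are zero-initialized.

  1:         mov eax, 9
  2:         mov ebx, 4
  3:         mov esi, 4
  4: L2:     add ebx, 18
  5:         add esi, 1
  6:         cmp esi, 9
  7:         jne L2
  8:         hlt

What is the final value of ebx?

after mov eax, 9: eax=9
after mov ebx, 4: ebx=4
after mov esi, 4: esi=4
after add ebx, 18: ebx=4+18=22
after add esi, 1: esi=4+1=5
cmp esi, 9  (cmp 5,9)
jne L2: taken
after add ebx, 18: ebx=22+18=40
after add esi, 1: esi=5+1=6
cmp esi, 9  (cmp 6,9)
jne L2: taken
after add ebx, 18: ebx=40+18=58
after add esi, 1: esi=6+1=7
cmp esi, 9  (cmp 7,9)
jne L2: taken
after add ebx, 18: ebx=58+18=76
after add esi, 1: esi=7+1=8
cmp esi, 9  (cmp 8,9)
jne L2: taken
after add ebx, 18: ebx=76+18=94
after add esi, 1: esi=8+1=9
cmp esi, 9  (cmp 9,9)
jne L2: not taken
halt.

94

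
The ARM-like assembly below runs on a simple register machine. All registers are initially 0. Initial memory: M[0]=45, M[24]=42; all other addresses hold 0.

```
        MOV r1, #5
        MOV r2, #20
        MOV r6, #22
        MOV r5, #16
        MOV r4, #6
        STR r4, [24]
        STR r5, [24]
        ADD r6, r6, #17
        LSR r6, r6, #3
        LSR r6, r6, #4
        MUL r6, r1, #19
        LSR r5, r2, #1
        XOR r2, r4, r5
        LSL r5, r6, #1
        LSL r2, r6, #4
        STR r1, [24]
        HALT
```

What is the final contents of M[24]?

MOV r1, #5 → r1=5
MOV r2, #20 → r2=20
MOV r6, #22 → r6=22
MOV r5, #16 → r5=16
MOV r4, #6 → r4=6
STR r4, [24] → M[24]=6
STR r5, [24] → M[24]=16
ADD r6, r6, #17 → r6=22+17=39
LSR r6, r6, #3 → r6=39>>3=4
LSR r6, r6, #4 → r6=4>>4=0
MUL r6, r1, #19 → r6=5*19=95
LSR r5, r2, #1 → r5=20>>1=10
XOR r2, r4, r5 → r2=6^10=12
LSL r5, r6, #1 → r5=95<<1=190
LSL r2, r6, #4 → r2=95<<4=1520
STR r1, [24] → M[24]=5
halt.

5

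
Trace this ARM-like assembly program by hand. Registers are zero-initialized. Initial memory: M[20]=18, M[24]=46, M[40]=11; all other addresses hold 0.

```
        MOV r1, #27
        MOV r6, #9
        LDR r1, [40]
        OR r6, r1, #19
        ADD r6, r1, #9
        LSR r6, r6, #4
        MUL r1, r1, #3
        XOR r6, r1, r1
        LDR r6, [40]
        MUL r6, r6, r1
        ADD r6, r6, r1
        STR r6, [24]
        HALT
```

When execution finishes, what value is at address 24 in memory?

MOV r1, #27 → r1=27
MOV r6, #9 → r6=9
LDR r1, [40] → r1=M[40]=11
OR r6, r1, #19 → r6=11|19=27
ADD r6, r1, #9 → r6=11+9=20
LSR r6, r6, #4 → r6=20>>4=1
MUL r1, r1, #3 → r1=11*3=33
XOR r6, r1, r1 → r6=33^33=0
LDR r6, [40] → r6=M[40]=11
MUL r6, r6, r1 → r6=11*33=363
ADD r6, r6, r1 → r6=363+33=396
STR r6, [24] → M[24]=396
halt.

396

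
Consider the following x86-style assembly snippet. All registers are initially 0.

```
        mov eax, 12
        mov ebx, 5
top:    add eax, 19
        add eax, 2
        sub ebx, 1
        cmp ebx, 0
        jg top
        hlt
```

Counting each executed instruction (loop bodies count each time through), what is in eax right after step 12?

54

eax=12
ebx=5
eax=12+19=31
eax=31+2=33
ebx=5-1=4
cmp ebx, 0  (cmp 4,0)
jg top: taken
eax=33+19=52
eax=52+2=54
ebx=4-1=3
cmp ebx, 0  (cmp 3,0)
jg top: taken
After step 12: eax = 54.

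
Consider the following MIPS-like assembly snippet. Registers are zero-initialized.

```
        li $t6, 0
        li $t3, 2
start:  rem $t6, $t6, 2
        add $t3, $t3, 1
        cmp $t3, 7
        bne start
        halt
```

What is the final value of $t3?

li $t6, 0 → $t6=0
li $t3, 2 → $t3=2
rem $t6, $t6, 2 → $t6=0%2=0
add $t3, $t3, 1 → $t3=2+1=3
cmp $t3, 7  (cmp 3,7)
bne start: taken
rem $t6, $t6, 2 → $t6=0%2=0
add $t3, $t3, 1 → $t3=3+1=4
cmp $t3, 7  (cmp 4,7)
bne start: taken
rem $t6, $t6, 2 → $t6=0%2=0
add $t3, $t3, 1 → $t3=4+1=5
cmp $t3, 7  (cmp 5,7)
bne start: taken
rem $t6, $t6, 2 → $t6=0%2=0
add $t3, $t3, 1 → $t3=5+1=6
cmp $t3, 7  (cmp 6,7)
bne start: taken
rem $t6, $t6, 2 → $t6=0%2=0
add $t3, $t3, 1 → $t3=6+1=7
cmp $t3, 7  (cmp 7,7)
bne start: not taken
halt.

7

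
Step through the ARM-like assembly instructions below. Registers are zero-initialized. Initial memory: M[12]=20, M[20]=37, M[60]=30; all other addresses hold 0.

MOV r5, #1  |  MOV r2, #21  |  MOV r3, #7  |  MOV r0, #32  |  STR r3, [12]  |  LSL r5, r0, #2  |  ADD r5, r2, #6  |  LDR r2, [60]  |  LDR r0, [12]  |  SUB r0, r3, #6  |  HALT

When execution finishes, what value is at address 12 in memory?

7

after MOV r5, #1: r5=1
after MOV r2, #21: r2=21
after MOV r3, #7: r3=7
after MOV r0, #32: r0=32
STR r3, [12] → M[12]=7
after LSL r5, r0, #2: r5=32<<2=128
after ADD r5, r2, #6: r5=21+6=27
after LDR r2, [60]: r2=M[60]=30
after LDR r0, [12]: r0=M[12]=7
after SUB r0, r3, #6: r0=7-6=1
halt.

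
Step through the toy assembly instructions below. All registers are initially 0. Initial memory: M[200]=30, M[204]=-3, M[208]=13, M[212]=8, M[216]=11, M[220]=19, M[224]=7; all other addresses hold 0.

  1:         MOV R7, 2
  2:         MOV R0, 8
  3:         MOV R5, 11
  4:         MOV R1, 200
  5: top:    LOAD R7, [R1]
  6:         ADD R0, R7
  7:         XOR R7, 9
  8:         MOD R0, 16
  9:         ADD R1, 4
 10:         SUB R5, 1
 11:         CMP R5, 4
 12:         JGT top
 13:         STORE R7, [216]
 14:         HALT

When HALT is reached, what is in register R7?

14

after MOV R7, 2: R7=2
after MOV R0, 8: R0=8
after MOV R5, 11: R5=11
after MOV R1, 200: R1=200
after LOAD R7, [R1]: R7=M[200]=30
after ADD R0, R7: R0=8+30=38
after XOR R7, 9: R7=30^9=23
after MOD R0, 16: R0=38%16=6
after ADD R1, 4: R1=200+4=204
after SUB R5, 1: R5=11-1=10
CMP R5, 4  (cmp 10,4)
JGT top: taken
after LOAD R7, [R1]: R7=M[204]=-3
after ADD R0, R7: R0=6+(-3)=3
after XOR R7, 9: R7=(-3)^9=-12
after MOD R0, 16: R0=3%16=3
after ADD R1, 4: R1=204+4=208
after SUB R5, 1: R5=10-1=9
CMP R5, 4  (cmp 9,4)
JGT top: taken
after LOAD R7, [R1]: R7=M[208]=13
after ADD R0, R7: R0=3+13=16
after XOR R7, 9: R7=13^9=4
after MOD R0, 16: R0=16%16=0
after ADD R1, 4: R1=208+4=212
after SUB R5, 1: R5=9-1=8
CMP R5, 4  (cmp 8,4)
JGT top: taken
after LOAD R7, [R1]: R7=M[212]=8
after ADD R0, R7: R0=0+8=8
after XOR R7, 9: R7=8^9=1
after MOD R0, 16: R0=8%16=8
after ADD R1, 4: R1=212+4=216
after SUB R5, 1: R5=8-1=7
CMP R5, 4  (cmp 7,4)
JGT top: taken
after LOAD R7, [R1]: R7=M[216]=11
after ADD R0, R7: R0=8+11=19
after XOR R7, 9: R7=11^9=2
after MOD R0, 16: R0=19%16=3
after ADD R1, 4: R1=216+4=220
after SUB R5, 1: R5=7-1=6
CMP R5, 4  (cmp 6,4)
JGT top: taken
after LOAD R7, [R1]: R7=M[220]=19
after ADD R0, R7: R0=3+19=22
after XOR R7, 9: R7=19^9=26
after MOD R0, 16: R0=22%16=6
after ADD R1, 4: R1=220+4=224
after SUB R5, 1: R5=6-1=5
CMP R5, 4  (cmp 5,4)
JGT top: taken
after LOAD R7, [R1]: R7=M[224]=7
after ADD R0, R7: R0=6+7=13
after XOR R7, 9: R7=7^9=14
after MOD R0, 16: R0=13%16=13
after ADD R1, 4: R1=224+4=228
after SUB R5, 1: R5=5-1=4
CMP R5, 4  (cmp 4,4)
JGT top: not taken
STORE R7, [216] → M[216]=14
halt.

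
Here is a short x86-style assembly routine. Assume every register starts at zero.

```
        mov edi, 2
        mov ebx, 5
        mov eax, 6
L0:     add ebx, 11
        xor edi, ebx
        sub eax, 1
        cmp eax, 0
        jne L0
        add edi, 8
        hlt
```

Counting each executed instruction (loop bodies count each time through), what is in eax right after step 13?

edi=2
ebx=5
eax=6
ebx=5+11=16
edi=2^16=18
eax=6-1=5
cmp eax, 0  (cmp 5,0)
jne L0: taken
ebx=16+11=27
edi=18^27=9
eax=5-1=4
cmp eax, 0  (cmp 4,0)
jne L0: taken
After step 13: eax = 4.

4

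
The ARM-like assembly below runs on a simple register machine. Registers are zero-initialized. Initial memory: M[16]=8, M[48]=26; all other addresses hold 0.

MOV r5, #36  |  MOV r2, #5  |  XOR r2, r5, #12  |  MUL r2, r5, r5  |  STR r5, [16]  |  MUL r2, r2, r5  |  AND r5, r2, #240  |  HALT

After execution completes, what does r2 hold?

MOV r5, #36 → r5=36
MOV r2, #5 → r2=5
XOR r2, r5, #12 → r2=36^12=40
MUL r2, r5, r5 → r2=36*36=1296
STR r5, [16] → M[16]=36
MUL r2, r2, r5 → r2=1296*36=46656
AND r5, r2, #240 → r5=46656&240=64
halt.

46656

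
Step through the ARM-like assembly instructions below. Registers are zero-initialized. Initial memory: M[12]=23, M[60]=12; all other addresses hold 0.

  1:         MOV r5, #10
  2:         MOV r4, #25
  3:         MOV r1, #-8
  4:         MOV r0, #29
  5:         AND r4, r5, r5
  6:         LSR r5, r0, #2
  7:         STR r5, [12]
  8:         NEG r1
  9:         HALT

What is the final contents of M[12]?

7

MOV r5, #10 → r5=10
MOV r4, #25 → r4=25
MOV r1, #-8 → r1=-8
MOV r0, #29 → r0=29
AND r4, r5, r5 → r4=10&10=10
LSR r5, r0, #2 → r5=29>>2=7
STR r5, [12] → M[12]=7
NEG r1 → r1=-(-8)=8
halt.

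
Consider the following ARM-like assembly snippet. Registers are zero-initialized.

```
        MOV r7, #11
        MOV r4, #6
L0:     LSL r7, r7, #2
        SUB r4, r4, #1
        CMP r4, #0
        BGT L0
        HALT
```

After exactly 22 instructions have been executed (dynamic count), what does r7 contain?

11264

r7=11
r4=6
r7=11<<2=44
r4=6-1=5
CMP r4, #0  (cmp 5,0)
BGT L0: taken
r7=44<<2=176
r4=5-1=4
CMP r4, #0  (cmp 4,0)
BGT L0: taken
r7=176<<2=704
r4=4-1=3
CMP r4, #0  (cmp 3,0)
BGT L0: taken
r7=704<<2=2816
r4=3-1=2
CMP r4, #0  (cmp 2,0)
BGT L0: taken
r7=2816<<2=11264
r4=2-1=1
CMP r4, #0  (cmp 1,0)
BGT L0: taken
After step 22: r7 = 11264.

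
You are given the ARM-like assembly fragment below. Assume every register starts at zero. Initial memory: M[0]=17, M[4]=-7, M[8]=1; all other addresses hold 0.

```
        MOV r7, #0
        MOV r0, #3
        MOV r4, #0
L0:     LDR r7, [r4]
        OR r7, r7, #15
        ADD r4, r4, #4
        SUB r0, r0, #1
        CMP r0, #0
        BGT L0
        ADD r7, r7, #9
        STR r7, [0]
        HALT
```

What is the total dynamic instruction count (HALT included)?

after MOV r7, #0: r7=0
after MOV r0, #3: r0=3
after MOV r4, #0: r4=0
after LDR r7, [r4]: r7=M[0]=17
after OR r7, r7, #15: r7=17|15=31
after ADD r4, r4, #4: r4=0+4=4
after SUB r0, r0, #1: r0=3-1=2
CMP r0, #0  (cmp 2,0)
BGT L0: taken
after LDR r7, [r4]: r7=M[4]=-7
after OR r7, r7, #15: r7=(-7)|15=-1
after ADD r4, r4, #4: r4=4+4=8
after SUB r0, r0, #1: r0=2-1=1
CMP r0, #0  (cmp 1,0)
BGT L0: taken
after LDR r7, [r4]: r7=M[8]=1
after OR r7, r7, #15: r7=1|15=15
after ADD r4, r4, #4: r4=8+4=12
after SUB r0, r0, #1: r0=1-1=0
CMP r0, #0  (cmp 0,0)
BGT L0: not taken
after ADD r7, r7, #9: r7=15+9=24
STR r7, [0] → M[0]=24
halt.
Total executed instructions: 24.

24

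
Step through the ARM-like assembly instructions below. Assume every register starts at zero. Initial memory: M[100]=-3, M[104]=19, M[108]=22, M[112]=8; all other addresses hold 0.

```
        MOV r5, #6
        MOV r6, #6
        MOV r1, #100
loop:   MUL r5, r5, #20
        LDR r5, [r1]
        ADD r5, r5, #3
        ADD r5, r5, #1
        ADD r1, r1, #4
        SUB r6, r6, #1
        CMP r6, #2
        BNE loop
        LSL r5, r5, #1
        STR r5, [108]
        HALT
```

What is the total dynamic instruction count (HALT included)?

38

MOV r5, #6 → r5=6
MOV r6, #6 → r6=6
MOV r1, #100 → r1=100
MUL r5, r5, #20 → r5=6*20=120
LDR r5, [r1] → r5=M[100]=-3
ADD r5, r5, #3 → r5=(-3)+3=0
ADD r5, r5, #1 → r5=0+1=1
ADD r1, r1, #4 → r1=100+4=104
SUB r6, r6, #1 → r6=6-1=5
CMP r6, #2  (cmp 5,2)
BNE loop: taken
MUL r5, r5, #20 → r5=1*20=20
LDR r5, [r1] → r5=M[104]=19
ADD r5, r5, #3 → r5=19+3=22
ADD r5, r5, #1 → r5=22+1=23
ADD r1, r1, #4 → r1=104+4=108
SUB r6, r6, #1 → r6=5-1=4
CMP r6, #2  (cmp 4,2)
BNE loop: taken
MUL r5, r5, #20 → r5=23*20=460
LDR r5, [r1] → r5=M[108]=22
ADD r5, r5, #3 → r5=22+3=25
ADD r5, r5, #1 → r5=25+1=26
ADD r1, r1, #4 → r1=108+4=112
SUB r6, r6, #1 → r6=4-1=3
CMP r6, #2  (cmp 3,2)
BNE loop: taken
MUL r5, r5, #20 → r5=26*20=520
LDR r5, [r1] → r5=M[112]=8
ADD r5, r5, #3 → r5=8+3=11
ADD r5, r5, #1 → r5=11+1=12
ADD r1, r1, #4 → r1=112+4=116
SUB r6, r6, #1 → r6=3-1=2
CMP r6, #2  (cmp 2,2)
BNE loop: not taken
LSL r5, r5, #1 → r5=12<<1=24
STR r5, [108] → M[108]=24
halt.
Total executed instructions: 38.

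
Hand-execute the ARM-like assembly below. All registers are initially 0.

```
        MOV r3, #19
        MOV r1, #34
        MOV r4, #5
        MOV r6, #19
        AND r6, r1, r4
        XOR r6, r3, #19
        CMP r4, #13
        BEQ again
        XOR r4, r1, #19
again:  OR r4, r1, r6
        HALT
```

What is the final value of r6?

0

MOV r3, #19 → r3=19
MOV r1, #34 → r1=34
MOV r4, #5 → r4=5
MOV r6, #19 → r6=19
AND r6, r1, r4 → r6=34&5=0
XOR r6, r3, #19 → r6=19^19=0
CMP r4, #13  (cmp 5,13)
BEQ again: not taken
XOR r4, r1, #19 → r4=34^19=49
OR r4, r1, r6 → r4=34|0=34
halt.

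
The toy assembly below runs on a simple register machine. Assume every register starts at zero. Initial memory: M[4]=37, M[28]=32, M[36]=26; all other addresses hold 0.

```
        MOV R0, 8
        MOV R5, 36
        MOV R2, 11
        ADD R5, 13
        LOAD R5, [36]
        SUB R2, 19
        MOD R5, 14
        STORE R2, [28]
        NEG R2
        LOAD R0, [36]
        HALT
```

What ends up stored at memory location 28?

-8

after MOV R0, 8: R0=8
after MOV R5, 36: R5=36
after MOV R2, 11: R2=11
after ADD R5, 13: R5=36+13=49
after LOAD R5, [36]: R5=M[36]=26
after SUB R2, 19: R2=11-19=-8
after MOD R5, 14: R5=26%14=12
STORE R2, [28] → M[28]=-8
after NEG R2: R2=-(-8)=8
after LOAD R0, [36]: R0=M[36]=26
halt.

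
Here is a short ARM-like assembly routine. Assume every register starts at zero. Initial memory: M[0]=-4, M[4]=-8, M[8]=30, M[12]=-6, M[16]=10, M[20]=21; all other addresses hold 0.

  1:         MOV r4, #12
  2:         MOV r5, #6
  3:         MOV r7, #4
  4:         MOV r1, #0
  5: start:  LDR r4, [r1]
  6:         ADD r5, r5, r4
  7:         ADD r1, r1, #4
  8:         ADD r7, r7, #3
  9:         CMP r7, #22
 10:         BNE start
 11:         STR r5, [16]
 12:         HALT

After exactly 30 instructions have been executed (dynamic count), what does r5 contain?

28

r4=12
r5=6
r7=4
r1=0
r4=M[0]=-4
r5=6+(-4)=2
r1=0+4=4
r7=4+3=7
CMP r7, #22  (cmp 7,22)
BNE start: taken
r4=M[4]=-8
r5=2+(-8)=-6
r1=4+4=8
r7=7+3=10
CMP r7, #22  (cmp 10,22)
BNE start: taken
r4=M[8]=30
r5=(-6)+30=24
r1=8+4=12
r7=10+3=13
CMP r7, #22  (cmp 13,22)
BNE start: taken
r4=M[12]=-6
r5=24+(-6)=18
r1=12+4=16
r7=13+3=16
CMP r7, #22  (cmp 16,22)
BNE start: taken
r4=M[16]=10
r5=18+10=28
After step 30: r5 = 28.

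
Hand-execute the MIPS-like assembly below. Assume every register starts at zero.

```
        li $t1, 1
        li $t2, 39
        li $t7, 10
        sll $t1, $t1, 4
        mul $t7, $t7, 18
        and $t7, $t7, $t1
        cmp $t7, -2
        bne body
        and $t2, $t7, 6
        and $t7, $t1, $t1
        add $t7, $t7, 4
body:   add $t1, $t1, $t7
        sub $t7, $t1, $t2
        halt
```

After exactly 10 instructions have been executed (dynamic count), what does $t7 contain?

-7

after li $t1, 1: $t1=1
after li $t2, 39: $t2=39
after li $t7, 10: $t7=10
after sll $t1, $t1, 4: $t1=1<<4=16
after mul $t7, $t7, 18: $t7=10*18=180
after and $t7, $t7, $t1: $t7=180&16=16
cmp $t7, -2  (cmp 16,-2)
bne body: taken
after add $t1, $t1, $t7: $t1=16+16=32
after sub $t7, $t1, $t2: $t7=32-39=-7
After step 10: $t7 = -7.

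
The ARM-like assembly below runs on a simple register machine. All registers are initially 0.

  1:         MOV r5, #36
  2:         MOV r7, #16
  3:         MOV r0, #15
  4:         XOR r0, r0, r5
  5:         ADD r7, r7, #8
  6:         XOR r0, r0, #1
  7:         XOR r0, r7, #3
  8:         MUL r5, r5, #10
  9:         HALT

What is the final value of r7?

24

r5=36
r7=16
r0=15
r0=15^36=43
r7=16+8=24
r0=43^1=42
r0=24^3=27
r5=36*10=360
halt.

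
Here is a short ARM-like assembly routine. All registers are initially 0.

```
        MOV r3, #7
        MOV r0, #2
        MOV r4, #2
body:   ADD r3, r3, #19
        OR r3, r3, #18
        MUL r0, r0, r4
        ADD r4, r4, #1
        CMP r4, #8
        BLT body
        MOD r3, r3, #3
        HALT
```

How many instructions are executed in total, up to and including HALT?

41

after MOV r3, #7: r3=7
after MOV r0, #2: r0=2
after MOV r4, #2: r4=2
after ADD r3, r3, #19: r3=7+19=26
after OR r3, r3, #18: r3=26|18=26
after MUL r0, r0, r4: r0=2*2=4
after ADD r4, r4, #1: r4=2+1=3
CMP r4, #8  (cmp 3,8)
BLT body: taken
after ADD r3, r3, #19: r3=26+19=45
after OR r3, r3, #18: r3=45|18=63
after MUL r0, r0, r4: r0=4*3=12
after ADD r4, r4, #1: r4=3+1=4
CMP r4, #8  (cmp 4,8)
BLT body: taken
after ADD r3, r3, #19: r3=63+19=82
after OR r3, r3, #18: r3=82|18=82
after MUL r0, r0, r4: r0=12*4=48
after ADD r4, r4, #1: r4=4+1=5
CMP r4, #8  (cmp 5,8)
BLT body: taken
after ADD r3, r3, #19: r3=82+19=101
after OR r3, r3, #18: r3=101|18=119
after MUL r0, r0, r4: r0=48*5=240
after ADD r4, r4, #1: r4=5+1=6
CMP r4, #8  (cmp 6,8)
BLT body: taken
after ADD r3, r3, #19: r3=119+19=138
after OR r3, r3, #18: r3=138|18=154
after MUL r0, r0, r4: r0=240*6=1440
after ADD r4, r4, #1: r4=6+1=7
CMP r4, #8  (cmp 7,8)
BLT body: taken
after ADD r3, r3, #19: r3=154+19=173
after OR r3, r3, #18: r3=173|18=191
after MUL r0, r0, r4: r0=1440*7=10080
after ADD r4, r4, #1: r4=7+1=8
CMP r4, #8  (cmp 8,8)
BLT body: not taken
after MOD r3, r3, #3: r3=191%3=2
halt.
Total executed instructions: 41.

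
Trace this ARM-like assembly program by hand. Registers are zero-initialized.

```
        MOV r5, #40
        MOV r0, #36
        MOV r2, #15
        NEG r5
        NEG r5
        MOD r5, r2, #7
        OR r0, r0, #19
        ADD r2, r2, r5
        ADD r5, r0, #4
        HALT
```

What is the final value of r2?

r5=40
r0=36
r2=15
r5=-(40)=-40
r5=-(-40)=40
r5=15%7=1
r0=36|19=55
r2=15+1=16
r5=55+4=59
halt.

16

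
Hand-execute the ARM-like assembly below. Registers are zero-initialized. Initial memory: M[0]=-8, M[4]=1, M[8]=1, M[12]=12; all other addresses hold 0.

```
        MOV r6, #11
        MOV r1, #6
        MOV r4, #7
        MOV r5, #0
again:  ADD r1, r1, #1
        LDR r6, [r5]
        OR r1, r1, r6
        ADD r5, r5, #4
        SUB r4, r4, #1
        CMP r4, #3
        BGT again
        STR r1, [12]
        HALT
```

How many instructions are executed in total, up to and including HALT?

34

after MOV r6, #11: r6=11
after MOV r1, #6: r1=6
after MOV r4, #7: r4=7
after MOV r5, #0: r5=0
after ADD r1, r1, #1: r1=6+1=7
after LDR r6, [r5]: r6=M[0]=-8
after OR r1, r1, r6: r1=7|(-8)=-1
after ADD r5, r5, #4: r5=0+4=4
after SUB r4, r4, #1: r4=7-1=6
CMP r4, #3  (cmp 6,3)
BGT again: taken
after ADD r1, r1, #1: r1=(-1)+1=0
after LDR r6, [r5]: r6=M[4]=1
after OR r1, r1, r6: r1=0|1=1
after ADD r5, r5, #4: r5=4+4=8
after SUB r4, r4, #1: r4=6-1=5
CMP r4, #3  (cmp 5,3)
BGT again: taken
after ADD r1, r1, #1: r1=1+1=2
after LDR r6, [r5]: r6=M[8]=1
after OR r1, r1, r6: r1=2|1=3
after ADD r5, r5, #4: r5=8+4=12
after SUB r4, r4, #1: r4=5-1=4
CMP r4, #3  (cmp 4,3)
BGT again: taken
after ADD r1, r1, #1: r1=3+1=4
after LDR r6, [r5]: r6=M[12]=12
after OR r1, r1, r6: r1=4|12=12
after ADD r5, r5, #4: r5=12+4=16
after SUB r4, r4, #1: r4=4-1=3
CMP r4, #3  (cmp 3,3)
BGT again: not taken
STR r1, [12] → M[12]=12
halt.
Total executed instructions: 34.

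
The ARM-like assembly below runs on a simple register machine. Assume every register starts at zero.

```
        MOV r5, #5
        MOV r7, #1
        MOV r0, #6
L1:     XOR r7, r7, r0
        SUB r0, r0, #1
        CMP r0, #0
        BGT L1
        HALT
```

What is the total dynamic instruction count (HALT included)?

28

after MOV r5, #5: r5=5
after MOV r7, #1: r7=1
after MOV r0, #6: r0=6
after XOR r7, r7, r0: r7=1^6=7
after SUB r0, r0, #1: r0=6-1=5
CMP r0, #0  (cmp 5,0)
BGT L1: taken
after XOR r7, r7, r0: r7=7^5=2
after SUB r0, r0, #1: r0=5-1=4
CMP r0, #0  (cmp 4,0)
BGT L1: taken
after XOR r7, r7, r0: r7=2^4=6
after SUB r0, r0, #1: r0=4-1=3
CMP r0, #0  (cmp 3,0)
BGT L1: taken
after XOR r7, r7, r0: r7=6^3=5
after SUB r0, r0, #1: r0=3-1=2
CMP r0, #0  (cmp 2,0)
BGT L1: taken
after XOR r7, r7, r0: r7=5^2=7
after SUB r0, r0, #1: r0=2-1=1
CMP r0, #0  (cmp 1,0)
BGT L1: taken
after XOR r7, r7, r0: r7=7^1=6
after SUB r0, r0, #1: r0=1-1=0
CMP r0, #0  (cmp 0,0)
BGT L1: not taken
halt.
Total executed instructions: 28.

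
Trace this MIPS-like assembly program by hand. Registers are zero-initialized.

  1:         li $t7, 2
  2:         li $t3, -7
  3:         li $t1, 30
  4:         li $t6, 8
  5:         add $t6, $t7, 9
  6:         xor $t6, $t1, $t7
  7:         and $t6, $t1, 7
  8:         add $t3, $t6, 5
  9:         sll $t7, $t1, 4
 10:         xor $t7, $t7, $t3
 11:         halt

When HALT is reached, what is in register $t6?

li $t7, 2 → $t7=2
li $t3, -7 → $t3=-7
li $t1, 30 → $t1=30
li $t6, 8 → $t6=8
add $t6, $t7, 9 → $t6=2+9=11
xor $t6, $t1, $t7 → $t6=30^2=28
and $t6, $t1, 7 → $t6=30&7=6
add $t3, $t6, 5 → $t3=6+5=11
sll $t7, $t1, 4 → $t7=30<<4=480
xor $t7, $t7, $t3 → $t7=480^11=491
halt.

6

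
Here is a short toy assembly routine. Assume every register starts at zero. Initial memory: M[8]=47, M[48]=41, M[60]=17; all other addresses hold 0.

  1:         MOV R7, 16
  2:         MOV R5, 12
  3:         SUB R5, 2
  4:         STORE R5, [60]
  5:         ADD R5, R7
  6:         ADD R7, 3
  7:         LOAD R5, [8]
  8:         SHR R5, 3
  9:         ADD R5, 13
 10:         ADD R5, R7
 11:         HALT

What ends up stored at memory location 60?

after MOV R7, 16: R7=16
after MOV R5, 12: R5=12
after SUB R5, 2: R5=12-2=10
STORE R5, [60] → M[60]=10
after ADD R5, R7: R5=10+16=26
after ADD R7, 3: R7=16+3=19
after LOAD R5, [8]: R5=M[8]=47
after SHR R5, 3: R5=47>>3=5
after ADD R5, 13: R5=5+13=18
after ADD R5, R7: R5=18+19=37
halt.

10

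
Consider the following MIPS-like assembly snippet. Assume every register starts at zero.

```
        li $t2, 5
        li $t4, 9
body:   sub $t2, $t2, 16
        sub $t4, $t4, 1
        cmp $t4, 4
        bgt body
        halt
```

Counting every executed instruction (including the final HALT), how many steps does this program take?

23

li $t2, 5 → $t2=5
li $t4, 9 → $t4=9
sub $t2, $t2, 16 → $t2=5-16=-11
sub $t4, $t4, 1 → $t4=9-1=8
cmp $t4, 4  (cmp 8,4)
bgt body: taken
sub $t2, $t2, 16 → $t2=(-11)-16=-27
sub $t4, $t4, 1 → $t4=8-1=7
cmp $t4, 4  (cmp 7,4)
bgt body: taken
sub $t2, $t2, 16 → $t2=(-27)-16=-43
sub $t4, $t4, 1 → $t4=7-1=6
cmp $t4, 4  (cmp 6,4)
bgt body: taken
sub $t2, $t2, 16 → $t2=(-43)-16=-59
sub $t4, $t4, 1 → $t4=6-1=5
cmp $t4, 4  (cmp 5,4)
bgt body: taken
sub $t2, $t2, 16 → $t2=(-59)-16=-75
sub $t4, $t4, 1 → $t4=5-1=4
cmp $t4, 4  (cmp 4,4)
bgt body: not taken
halt.
Total executed instructions: 23.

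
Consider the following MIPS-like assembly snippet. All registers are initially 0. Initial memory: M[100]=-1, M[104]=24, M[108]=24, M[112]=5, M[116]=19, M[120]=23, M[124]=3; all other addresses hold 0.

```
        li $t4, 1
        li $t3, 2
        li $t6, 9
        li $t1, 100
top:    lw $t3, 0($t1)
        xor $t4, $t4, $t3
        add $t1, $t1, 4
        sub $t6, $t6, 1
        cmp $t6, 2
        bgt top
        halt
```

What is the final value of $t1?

128

$t4=1
$t3=2
$t6=9
$t1=100
$t3=M[100]=-1
$t4=1^(-1)=-2
$t1=100+4=104
$t6=9-1=8
cmp $t6, 2  (cmp 8,2)
bgt top: taken
$t3=M[104]=24
$t4=(-2)^24=-26
$t1=104+4=108
$t6=8-1=7
cmp $t6, 2  (cmp 7,2)
bgt top: taken
$t3=M[108]=24
$t4=(-26)^24=-2
$t1=108+4=112
$t6=7-1=6
cmp $t6, 2  (cmp 6,2)
bgt top: taken
$t3=M[112]=5
$t4=(-2)^5=-5
$t1=112+4=116
$t6=6-1=5
cmp $t6, 2  (cmp 5,2)
bgt top: taken
$t3=M[116]=19
$t4=(-5)^19=-24
$t1=116+4=120
$t6=5-1=4
cmp $t6, 2  (cmp 4,2)
bgt top: taken
$t3=M[120]=23
$t4=(-24)^23=-1
$t1=120+4=124
$t6=4-1=3
cmp $t6, 2  (cmp 3,2)
bgt top: taken
$t3=M[124]=3
$t4=(-1)^3=-4
$t1=124+4=128
$t6=3-1=2
cmp $t6, 2  (cmp 2,2)
bgt top: not taken
halt.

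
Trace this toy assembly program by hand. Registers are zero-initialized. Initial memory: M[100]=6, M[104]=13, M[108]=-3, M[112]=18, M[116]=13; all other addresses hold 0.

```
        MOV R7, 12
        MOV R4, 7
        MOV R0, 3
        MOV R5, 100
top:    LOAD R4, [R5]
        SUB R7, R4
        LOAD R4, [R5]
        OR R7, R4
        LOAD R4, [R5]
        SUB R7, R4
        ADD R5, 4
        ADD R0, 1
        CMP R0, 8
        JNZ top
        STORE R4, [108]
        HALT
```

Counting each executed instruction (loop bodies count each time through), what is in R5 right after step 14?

MOV R7, 12 → R7=12
MOV R4, 7 → R4=7
MOV R0, 3 → R0=3
MOV R5, 100 → R5=100
LOAD R4, [R5] → R4=M[100]=6
SUB R7, R4 → R7=12-6=6
LOAD R4, [R5] → R4=M[100]=6
OR R7, R4 → R7=6|6=6
LOAD R4, [R5] → R4=M[100]=6
SUB R7, R4 → R7=6-6=0
ADD R5, 4 → R5=100+4=104
ADD R0, 1 → R0=3+1=4
CMP R0, 8  (cmp 4,8)
JNZ top: taken
After step 14: R5 = 104.

104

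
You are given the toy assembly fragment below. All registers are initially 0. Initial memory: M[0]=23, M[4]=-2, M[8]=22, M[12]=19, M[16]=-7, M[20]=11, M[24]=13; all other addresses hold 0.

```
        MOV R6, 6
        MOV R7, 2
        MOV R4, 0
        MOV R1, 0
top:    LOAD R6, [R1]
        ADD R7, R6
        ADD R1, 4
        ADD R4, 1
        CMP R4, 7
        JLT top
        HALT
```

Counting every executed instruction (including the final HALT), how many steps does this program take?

R6=6
R7=2
R4=0
R1=0
R6=M[0]=23
R7=2+23=25
R1=0+4=4
R4=0+1=1
CMP R4, 7  (cmp 1,7)
JLT top: taken
R6=M[4]=-2
R7=25+(-2)=23
R1=4+4=8
R4=1+1=2
CMP R4, 7  (cmp 2,7)
JLT top: taken
R6=M[8]=22
R7=23+22=45
R1=8+4=12
R4=2+1=3
CMP R4, 7  (cmp 3,7)
JLT top: taken
R6=M[12]=19
R7=45+19=64
R1=12+4=16
R4=3+1=4
CMP R4, 7  (cmp 4,7)
JLT top: taken
R6=M[16]=-7
R7=64+(-7)=57
R1=16+4=20
R4=4+1=5
CMP R4, 7  (cmp 5,7)
JLT top: taken
R6=M[20]=11
R7=57+11=68
R1=20+4=24
R4=5+1=6
CMP R4, 7  (cmp 6,7)
JLT top: taken
R6=M[24]=13
R7=68+13=81
R1=24+4=28
R4=6+1=7
CMP R4, 7  (cmp 7,7)
JLT top: not taken
halt.
Total executed instructions: 47.

47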